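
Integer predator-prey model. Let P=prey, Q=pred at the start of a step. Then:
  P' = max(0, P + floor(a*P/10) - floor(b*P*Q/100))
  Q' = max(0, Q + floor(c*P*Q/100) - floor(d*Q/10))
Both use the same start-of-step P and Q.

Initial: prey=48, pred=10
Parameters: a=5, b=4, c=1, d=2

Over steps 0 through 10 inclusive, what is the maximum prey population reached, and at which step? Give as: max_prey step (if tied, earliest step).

Step 1: prey: 48+24-19=53; pred: 10+4-2=12
Step 2: prey: 53+26-25=54; pred: 12+6-2=16
Step 3: prey: 54+27-34=47; pred: 16+8-3=21
Step 4: prey: 47+23-39=31; pred: 21+9-4=26
Step 5: prey: 31+15-32=14; pred: 26+8-5=29
Step 6: prey: 14+7-16=5; pred: 29+4-5=28
Step 7: prey: 5+2-5=2; pred: 28+1-5=24
Step 8: prey: 2+1-1=2; pred: 24+0-4=20
Step 9: prey: 2+1-1=2; pred: 20+0-4=16
Step 10: prey: 2+1-1=2; pred: 16+0-3=13
Max prey = 54 at step 2

Answer: 54 2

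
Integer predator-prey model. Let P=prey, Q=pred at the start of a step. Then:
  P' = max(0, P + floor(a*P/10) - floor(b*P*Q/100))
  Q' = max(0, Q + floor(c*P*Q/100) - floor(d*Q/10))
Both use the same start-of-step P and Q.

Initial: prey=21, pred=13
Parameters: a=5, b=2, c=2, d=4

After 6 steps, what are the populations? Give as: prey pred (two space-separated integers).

Step 1: prey: 21+10-5=26; pred: 13+5-5=13
Step 2: prey: 26+13-6=33; pred: 13+6-5=14
Step 3: prey: 33+16-9=40; pred: 14+9-5=18
Step 4: prey: 40+20-14=46; pred: 18+14-7=25
Step 5: prey: 46+23-23=46; pred: 25+23-10=38
Step 6: prey: 46+23-34=35; pred: 38+34-15=57

Answer: 35 57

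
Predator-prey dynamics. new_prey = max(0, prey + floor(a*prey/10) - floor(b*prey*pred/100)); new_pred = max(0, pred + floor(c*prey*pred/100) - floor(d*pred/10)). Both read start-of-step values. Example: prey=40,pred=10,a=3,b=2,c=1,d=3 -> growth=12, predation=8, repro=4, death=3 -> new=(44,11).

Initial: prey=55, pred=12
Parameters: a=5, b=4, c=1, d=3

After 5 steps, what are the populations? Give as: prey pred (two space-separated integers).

Answer: 11 23

Derivation:
Step 1: prey: 55+27-26=56; pred: 12+6-3=15
Step 2: prey: 56+28-33=51; pred: 15+8-4=19
Step 3: prey: 51+25-38=38; pred: 19+9-5=23
Step 4: prey: 38+19-34=23; pred: 23+8-6=25
Step 5: prey: 23+11-23=11; pred: 25+5-7=23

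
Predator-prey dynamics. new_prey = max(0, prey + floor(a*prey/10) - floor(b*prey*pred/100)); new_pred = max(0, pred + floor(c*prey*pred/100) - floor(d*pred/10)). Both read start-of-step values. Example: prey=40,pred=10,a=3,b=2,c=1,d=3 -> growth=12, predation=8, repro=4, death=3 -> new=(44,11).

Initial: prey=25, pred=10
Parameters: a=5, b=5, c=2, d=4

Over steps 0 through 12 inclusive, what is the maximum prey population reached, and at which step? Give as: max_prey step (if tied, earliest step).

Step 1: prey: 25+12-12=25; pred: 10+5-4=11
Step 2: prey: 25+12-13=24; pred: 11+5-4=12
Step 3: prey: 24+12-14=22; pred: 12+5-4=13
Step 4: prey: 22+11-14=19; pred: 13+5-5=13
Step 5: prey: 19+9-12=16; pred: 13+4-5=12
Step 6: prey: 16+8-9=15; pred: 12+3-4=11
Step 7: prey: 15+7-8=14; pred: 11+3-4=10
Step 8: prey: 14+7-7=14; pred: 10+2-4=8
Step 9: prey: 14+7-5=16; pred: 8+2-3=7
Step 10: prey: 16+8-5=19; pred: 7+2-2=7
Step 11: prey: 19+9-6=22; pred: 7+2-2=7
Step 12: prey: 22+11-7=26; pred: 7+3-2=8
Max prey = 26 at step 12

Answer: 26 12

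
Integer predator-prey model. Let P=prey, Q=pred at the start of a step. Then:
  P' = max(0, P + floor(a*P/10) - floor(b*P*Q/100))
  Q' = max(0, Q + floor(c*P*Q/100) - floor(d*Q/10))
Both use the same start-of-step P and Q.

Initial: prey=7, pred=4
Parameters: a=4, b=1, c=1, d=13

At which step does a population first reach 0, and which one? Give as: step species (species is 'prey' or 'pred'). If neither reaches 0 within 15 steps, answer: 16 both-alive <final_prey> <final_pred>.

Answer: 1 pred

Derivation:
Step 1: prey: 7+2-0=9; pred: 4+0-5=0
First extinction: pred at step 1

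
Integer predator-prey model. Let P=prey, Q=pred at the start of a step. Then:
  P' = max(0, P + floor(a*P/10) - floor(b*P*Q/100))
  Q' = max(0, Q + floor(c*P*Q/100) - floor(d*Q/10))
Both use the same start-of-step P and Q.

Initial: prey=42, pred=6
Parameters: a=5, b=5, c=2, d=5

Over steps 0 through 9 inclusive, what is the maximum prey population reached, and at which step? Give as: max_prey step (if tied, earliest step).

Answer: 56 2

Derivation:
Step 1: prey: 42+21-12=51; pred: 6+5-3=8
Step 2: prey: 51+25-20=56; pred: 8+8-4=12
Step 3: prey: 56+28-33=51; pred: 12+13-6=19
Step 4: prey: 51+25-48=28; pred: 19+19-9=29
Step 5: prey: 28+14-40=2; pred: 29+16-14=31
Step 6: prey: 2+1-3=0; pred: 31+1-15=17
Step 7: prey: 0+0-0=0; pred: 17+0-8=9
Step 8: prey: 0+0-0=0; pred: 9+0-4=5
Step 9: prey: 0+0-0=0; pred: 5+0-2=3
Max prey = 56 at step 2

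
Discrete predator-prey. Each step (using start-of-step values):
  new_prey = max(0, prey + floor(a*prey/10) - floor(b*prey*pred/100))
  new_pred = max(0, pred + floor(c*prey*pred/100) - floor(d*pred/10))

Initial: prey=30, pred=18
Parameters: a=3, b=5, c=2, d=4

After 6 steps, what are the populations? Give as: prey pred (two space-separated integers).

Step 1: prey: 30+9-27=12; pred: 18+10-7=21
Step 2: prey: 12+3-12=3; pred: 21+5-8=18
Step 3: prey: 3+0-2=1; pred: 18+1-7=12
Step 4: prey: 1+0-0=1; pred: 12+0-4=8
Step 5: prey: 1+0-0=1; pred: 8+0-3=5
Step 6: prey: 1+0-0=1; pred: 5+0-2=3

Answer: 1 3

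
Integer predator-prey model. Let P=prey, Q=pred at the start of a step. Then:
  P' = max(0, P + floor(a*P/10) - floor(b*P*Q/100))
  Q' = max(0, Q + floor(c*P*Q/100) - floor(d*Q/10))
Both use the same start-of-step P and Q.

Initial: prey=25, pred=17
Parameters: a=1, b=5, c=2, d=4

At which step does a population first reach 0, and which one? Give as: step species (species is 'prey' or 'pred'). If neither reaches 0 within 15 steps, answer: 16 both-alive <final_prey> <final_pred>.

Answer: 16 both-alive 1 2

Derivation:
Step 1: prey: 25+2-21=6; pred: 17+8-6=19
Step 2: prey: 6+0-5=1; pred: 19+2-7=14
Step 3: prey: 1+0-0=1; pred: 14+0-5=9
Step 4: prey: 1+0-0=1; pred: 9+0-3=6
Step 5: prey: 1+0-0=1; pred: 6+0-2=4
Step 6: prey: 1+0-0=1; pred: 4+0-1=3
Step 7: prey: 1+0-0=1; pred: 3+0-1=2
Step 8: prey: 1+0-0=1; pred: 2+0-0=2
Steps 9-15: state stable at prey=1, pred=2 (no change)
No extinction within 15 steps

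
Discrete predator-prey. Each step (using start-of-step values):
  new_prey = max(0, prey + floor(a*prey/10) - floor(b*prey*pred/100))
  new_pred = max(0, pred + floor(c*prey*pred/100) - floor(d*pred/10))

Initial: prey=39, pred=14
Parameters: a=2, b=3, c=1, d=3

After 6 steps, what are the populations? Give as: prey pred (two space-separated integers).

Step 1: prey: 39+7-16=30; pred: 14+5-4=15
Step 2: prey: 30+6-13=23; pred: 15+4-4=15
Step 3: prey: 23+4-10=17; pred: 15+3-4=14
Step 4: prey: 17+3-7=13; pred: 14+2-4=12
Step 5: prey: 13+2-4=11; pred: 12+1-3=10
Step 6: prey: 11+2-3=10; pred: 10+1-3=8

Answer: 10 8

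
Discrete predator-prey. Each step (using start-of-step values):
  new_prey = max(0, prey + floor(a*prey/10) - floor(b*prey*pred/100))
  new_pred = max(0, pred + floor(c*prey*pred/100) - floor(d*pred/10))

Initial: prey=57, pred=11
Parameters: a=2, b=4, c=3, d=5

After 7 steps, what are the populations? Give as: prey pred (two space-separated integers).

Answer: 0 3

Derivation:
Step 1: prey: 57+11-25=43; pred: 11+18-5=24
Step 2: prey: 43+8-41=10; pred: 24+30-12=42
Step 3: prey: 10+2-16=0; pred: 42+12-21=33
Step 4: prey: 0+0-0=0; pred: 33+0-16=17
Step 5: prey: 0+0-0=0; pred: 17+0-8=9
Step 6: prey: 0+0-0=0; pred: 9+0-4=5
Step 7: prey: 0+0-0=0; pred: 5+0-2=3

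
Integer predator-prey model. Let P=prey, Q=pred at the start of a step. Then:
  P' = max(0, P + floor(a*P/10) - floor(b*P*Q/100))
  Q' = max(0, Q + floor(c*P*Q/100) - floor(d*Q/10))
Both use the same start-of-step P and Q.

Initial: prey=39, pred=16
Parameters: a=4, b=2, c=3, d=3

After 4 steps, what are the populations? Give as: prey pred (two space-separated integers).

Answer: 0 92

Derivation:
Step 1: prey: 39+15-12=42; pred: 16+18-4=30
Step 2: prey: 42+16-25=33; pred: 30+37-9=58
Step 3: prey: 33+13-38=8; pred: 58+57-17=98
Step 4: prey: 8+3-15=0; pred: 98+23-29=92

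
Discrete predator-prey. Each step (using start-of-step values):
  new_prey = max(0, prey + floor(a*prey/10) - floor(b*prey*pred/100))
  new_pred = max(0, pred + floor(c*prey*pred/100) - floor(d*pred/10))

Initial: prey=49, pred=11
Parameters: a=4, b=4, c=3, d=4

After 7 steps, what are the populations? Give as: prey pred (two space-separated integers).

Answer: 0 8

Derivation:
Step 1: prey: 49+19-21=47; pred: 11+16-4=23
Step 2: prey: 47+18-43=22; pred: 23+32-9=46
Step 3: prey: 22+8-40=0; pred: 46+30-18=58
Step 4: prey: 0+0-0=0; pred: 58+0-23=35
Step 5: prey: 0+0-0=0; pred: 35+0-14=21
Step 6: prey: 0+0-0=0; pred: 21+0-8=13
Step 7: prey: 0+0-0=0; pred: 13+0-5=8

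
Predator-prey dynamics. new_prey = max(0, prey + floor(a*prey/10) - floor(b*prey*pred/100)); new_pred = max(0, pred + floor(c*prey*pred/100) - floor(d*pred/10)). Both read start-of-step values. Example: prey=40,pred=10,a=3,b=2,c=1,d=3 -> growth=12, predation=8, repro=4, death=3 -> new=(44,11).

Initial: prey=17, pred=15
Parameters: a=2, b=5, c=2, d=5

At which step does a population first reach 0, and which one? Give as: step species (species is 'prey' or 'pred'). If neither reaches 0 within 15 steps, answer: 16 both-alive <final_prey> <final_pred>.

Step 1: prey: 17+3-12=8; pred: 15+5-7=13
Step 2: prey: 8+1-5=4; pred: 13+2-6=9
Step 3: prey: 4+0-1=3; pred: 9+0-4=5
Step 4: prey: 3+0-0=3; pred: 5+0-2=3
Step 5: prey: 3+0-0=3; pred: 3+0-1=2
Step 6: prey: 3+0-0=3; pred: 2+0-1=1
Step 7: prey: 3+0-0=3; pred: 1+0-0=1
Steps 8-15: state stable at prey=3, pred=1 (no change)
No extinction within 15 steps

Answer: 16 both-alive 3 1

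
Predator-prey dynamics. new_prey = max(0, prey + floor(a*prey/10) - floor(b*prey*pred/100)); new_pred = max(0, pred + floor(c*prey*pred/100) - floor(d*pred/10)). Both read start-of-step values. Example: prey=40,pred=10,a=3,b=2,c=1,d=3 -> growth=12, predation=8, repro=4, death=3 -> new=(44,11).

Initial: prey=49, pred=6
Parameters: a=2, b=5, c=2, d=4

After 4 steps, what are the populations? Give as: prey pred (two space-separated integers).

Step 1: prey: 49+9-14=44; pred: 6+5-2=9
Step 2: prey: 44+8-19=33; pred: 9+7-3=13
Step 3: prey: 33+6-21=18; pred: 13+8-5=16
Step 4: prey: 18+3-14=7; pred: 16+5-6=15

Answer: 7 15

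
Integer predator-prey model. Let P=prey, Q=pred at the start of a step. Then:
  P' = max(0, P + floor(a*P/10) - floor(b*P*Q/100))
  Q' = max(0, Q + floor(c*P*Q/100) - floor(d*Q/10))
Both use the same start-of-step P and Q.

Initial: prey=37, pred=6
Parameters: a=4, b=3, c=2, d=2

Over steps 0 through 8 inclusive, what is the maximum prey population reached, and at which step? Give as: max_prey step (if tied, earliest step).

Answer: 51 2

Derivation:
Step 1: prey: 37+14-6=45; pred: 6+4-1=9
Step 2: prey: 45+18-12=51; pred: 9+8-1=16
Step 3: prey: 51+20-24=47; pred: 16+16-3=29
Step 4: prey: 47+18-40=25; pred: 29+27-5=51
Step 5: prey: 25+10-38=0; pred: 51+25-10=66
Step 6: prey: 0+0-0=0; pred: 66+0-13=53
Step 7: prey: 0+0-0=0; pred: 53+0-10=43
Step 8: prey: 0+0-0=0; pred: 43+0-8=35
Max prey = 51 at step 2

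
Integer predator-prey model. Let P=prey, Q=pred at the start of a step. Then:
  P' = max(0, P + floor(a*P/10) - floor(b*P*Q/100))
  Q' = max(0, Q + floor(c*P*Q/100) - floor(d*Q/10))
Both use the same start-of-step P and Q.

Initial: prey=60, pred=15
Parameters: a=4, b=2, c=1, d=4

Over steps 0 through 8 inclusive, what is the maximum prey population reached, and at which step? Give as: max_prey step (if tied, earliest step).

Answer: 69 2

Derivation:
Step 1: prey: 60+24-18=66; pred: 15+9-6=18
Step 2: prey: 66+26-23=69; pred: 18+11-7=22
Step 3: prey: 69+27-30=66; pred: 22+15-8=29
Step 4: prey: 66+26-38=54; pred: 29+19-11=37
Step 5: prey: 54+21-39=36; pred: 37+19-14=42
Step 6: prey: 36+14-30=20; pred: 42+15-16=41
Step 7: prey: 20+8-16=12; pred: 41+8-16=33
Step 8: prey: 12+4-7=9; pred: 33+3-13=23
Max prey = 69 at step 2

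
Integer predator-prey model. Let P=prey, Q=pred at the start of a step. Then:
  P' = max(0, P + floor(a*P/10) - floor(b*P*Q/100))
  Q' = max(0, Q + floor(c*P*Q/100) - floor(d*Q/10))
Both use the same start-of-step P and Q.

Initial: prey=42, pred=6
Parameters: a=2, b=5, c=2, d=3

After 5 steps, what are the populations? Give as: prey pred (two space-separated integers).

Step 1: prey: 42+8-12=38; pred: 6+5-1=10
Step 2: prey: 38+7-19=26; pred: 10+7-3=14
Step 3: prey: 26+5-18=13; pred: 14+7-4=17
Step 4: prey: 13+2-11=4; pred: 17+4-5=16
Step 5: prey: 4+0-3=1; pred: 16+1-4=13

Answer: 1 13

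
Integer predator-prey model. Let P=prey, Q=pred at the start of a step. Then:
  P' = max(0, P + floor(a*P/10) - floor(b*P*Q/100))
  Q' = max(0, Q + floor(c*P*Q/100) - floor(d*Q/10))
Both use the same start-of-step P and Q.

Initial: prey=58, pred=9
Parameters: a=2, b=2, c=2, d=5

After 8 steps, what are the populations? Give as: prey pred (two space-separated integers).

Answer: 1 6

Derivation:
Step 1: prey: 58+11-10=59; pred: 9+10-4=15
Step 2: prey: 59+11-17=53; pred: 15+17-7=25
Step 3: prey: 53+10-26=37; pred: 25+26-12=39
Step 4: prey: 37+7-28=16; pred: 39+28-19=48
Step 5: prey: 16+3-15=4; pred: 48+15-24=39
Step 6: prey: 4+0-3=1; pred: 39+3-19=23
Step 7: prey: 1+0-0=1; pred: 23+0-11=12
Step 8: prey: 1+0-0=1; pred: 12+0-6=6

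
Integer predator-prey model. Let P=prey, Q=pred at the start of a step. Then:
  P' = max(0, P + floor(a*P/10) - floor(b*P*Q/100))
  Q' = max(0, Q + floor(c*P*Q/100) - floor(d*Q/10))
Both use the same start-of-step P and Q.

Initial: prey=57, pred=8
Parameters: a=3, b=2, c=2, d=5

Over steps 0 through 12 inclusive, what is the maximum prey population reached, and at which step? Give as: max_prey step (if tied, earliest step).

Step 1: prey: 57+17-9=65; pred: 8+9-4=13
Step 2: prey: 65+19-16=68; pred: 13+16-6=23
Step 3: prey: 68+20-31=57; pred: 23+31-11=43
Step 4: prey: 57+17-49=25; pred: 43+49-21=71
Step 5: prey: 25+7-35=0; pred: 71+35-35=71
Step 6: prey: 0+0-0=0; pred: 71+0-35=36
Step 7: prey: 0+0-0=0; pred: 36+0-18=18
Step 8: prey: 0+0-0=0; pred: 18+0-9=9
Step 9: prey: 0+0-0=0; pred: 9+0-4=5
Step 10: prey: 0+0-0=0; pred: 5+0-2=3
Step 11: prey: 0+0-0=0; pred: 3+0-1=2
Step 12: prey: 0+0-0=0; pred: 2+0-1=1
Max prey = 68 at step 2

Answer: 68 2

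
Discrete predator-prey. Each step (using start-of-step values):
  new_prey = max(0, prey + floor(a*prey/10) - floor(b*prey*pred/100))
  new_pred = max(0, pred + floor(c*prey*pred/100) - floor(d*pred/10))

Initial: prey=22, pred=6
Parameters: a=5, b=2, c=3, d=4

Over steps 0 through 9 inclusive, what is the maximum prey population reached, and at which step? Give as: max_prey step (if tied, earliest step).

Step 1: prey: 22+11-2=31; pred: 6+3-2=7
Step 2: prey: 31+15-4=42; pred: 7+6-2=11
Step 3: prey: 42+21-9=54; pred: 11+13-4=20
Step 4: prey: 54+27-21=60; pred: 20+32-8=44
Step 5: prey: 60+30-52=38; pred: 44+79-17=106
Step 6: prey: 38+19-80=0; pred: 106+120-42=184
Step 7: prey: 0+0-0=0; pred: 184+0-73=111
Step 8: prey: 0+0-0=0; pred: 111+0-44=67
Step 9: prey: 0+0-0=0; pred: 67+0-26=41
Max prey = 60 at step 4

Answer: 60 4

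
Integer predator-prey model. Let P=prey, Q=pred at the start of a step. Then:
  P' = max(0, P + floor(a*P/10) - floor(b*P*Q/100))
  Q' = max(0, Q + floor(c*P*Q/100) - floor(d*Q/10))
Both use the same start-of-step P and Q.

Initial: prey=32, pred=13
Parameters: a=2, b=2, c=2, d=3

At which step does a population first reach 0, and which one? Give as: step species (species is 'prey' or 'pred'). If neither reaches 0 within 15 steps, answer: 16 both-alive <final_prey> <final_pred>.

Answer: 16 both-alive 2 3

Derivation:
Step 1: prey: 32+6-8=30; pred: 13+8-3=18
Step 2: prey: 30+6-10=26; pred: 18+10-5=23
Step 3: prey: 26+5-11=20; pred: 23+11-6=28
Step 4: prey: 20+4-11=13; pred: 28+11-8=31
Step 5: prey: 13+2-8=7; pred: 31+8-9=30
Step 6: prey: 7+1-4=4; pred: 30+4-9=25
Step 7: prey: 4+0-2=2; pred: 25+2-7=20
Step 8: prey: 2+0-0=2; pred: 20+0-6=14
Step 9: prey: 2+0-0=2; pred: 14+0-4=10
Step 10: prey: 2+0-0=2; pred: 10+0-3=7
Step 11: prey: 2+0-0=2; pred: 7+0-2=5
Step 12: prey: 2+0-0=2; pred: 5+0-1=4
Step 13: prey: 2+0-0=2; pred: 4+0-1=3
Step 14: prey: 2+0-0=2; pred: 3+0-0=3
Steps 15-15: state stable at prey=2, pred=3 (no change)
No extinction within 15 steps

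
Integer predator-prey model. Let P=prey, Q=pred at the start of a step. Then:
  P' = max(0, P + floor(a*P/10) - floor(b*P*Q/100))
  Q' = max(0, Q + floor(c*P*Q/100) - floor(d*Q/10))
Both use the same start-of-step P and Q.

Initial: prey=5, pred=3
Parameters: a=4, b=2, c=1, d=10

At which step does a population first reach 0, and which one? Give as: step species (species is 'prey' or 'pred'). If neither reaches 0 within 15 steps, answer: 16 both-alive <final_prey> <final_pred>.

Answer: 1 pred

Derivation:
Step 1: prey: 5+2-0=7; pred: 3+0-3=0
First extinction: pred at step 1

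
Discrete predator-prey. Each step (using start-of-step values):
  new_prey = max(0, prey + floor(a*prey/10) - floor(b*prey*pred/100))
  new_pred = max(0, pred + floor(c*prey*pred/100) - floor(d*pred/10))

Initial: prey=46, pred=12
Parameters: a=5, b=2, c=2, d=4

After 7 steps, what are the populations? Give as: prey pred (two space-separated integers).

Answer: 0 32

Derivation:
Step 1: prey: 46+23-11=58; pred: 12+11-4=19
Step 2: prey: 58+29-22=65; pred: 19+22-7=34
Step 3: prey: 65+32-44=53; pred: 34+44-13=65
Step 4: prey: 53+26-68=11; pred: 65+68-26=107
Step 5: prey: 11+5-23=0; pred: 107+23-42=88
Step 6: prey: 0+0-0=0; pred: 88+0-35=53
Step 7: prey: 0+0-0=0; pred: 53+0-21=32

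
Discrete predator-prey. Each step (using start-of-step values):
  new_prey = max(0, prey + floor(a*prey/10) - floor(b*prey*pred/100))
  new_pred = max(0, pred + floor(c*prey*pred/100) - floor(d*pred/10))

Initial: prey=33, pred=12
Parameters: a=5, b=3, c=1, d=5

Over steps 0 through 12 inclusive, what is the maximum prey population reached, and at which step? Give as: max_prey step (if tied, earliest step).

Answer: 126 7

Derivation:
Step 1: prey: 33+16-11=38; pred: 12+3-6=9
Step 2: prey: 38+19-10=47; pred: 9+3-4=8
Step 3: prey: 47+23-11=59; pred: 8+3-4=7
Step 4: prey: 59+29-12=76; pred: 7+4-3=8
Step 5: prey: 76+38-18=96; pred: 8+6-4=10
Step 6: prey: 96+48-28=116; pred: 10+9-5=14
Step 7: prey: 116+58-48=126; pred: 14+16-7=23
Step 8: prey: 126+63-86=103; pred: 23+28-11=40
Step 9: prey: 103+51-123=31; pred: 40+41-20=61
Step 10: prey: 31+15-56=0; pred: 61+18-30=49
Step 11: prey: 0+0-0=0; pred: 49+0-24=25
Step 12: prey: 0+0-0=0; pred: 25+0-12=13
Max prey = 126 at step 7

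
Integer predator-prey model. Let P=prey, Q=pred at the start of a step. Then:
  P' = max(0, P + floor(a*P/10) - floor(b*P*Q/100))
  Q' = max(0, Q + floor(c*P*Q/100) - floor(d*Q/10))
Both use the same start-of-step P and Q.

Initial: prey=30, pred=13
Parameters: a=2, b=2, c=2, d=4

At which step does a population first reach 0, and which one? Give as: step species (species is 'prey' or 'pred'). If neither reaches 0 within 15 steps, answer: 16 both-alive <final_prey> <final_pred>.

Step 1: prey: 30+6-7=29; pred: 13+7-5=15
Step 2: prey: 29+5-8=26; pred: 15+8-6=17
Step 3: prey: 26+5-8=23; pred: 17+8-6=19
Step 4: prey: 23+4-8=19; pred: 19+8-7=20
Step 5: prey: 19+3-7=15; pred: 20+7-8=19
Step 6: prey: 15+3-5=13; pred: 19+5-7=17
Step 7: prey: 13+2-4=11; pred: 17+4-6=15
Step 8: prey: 11+2-3=10; pred: 15+3-6=12
Step 9: prey: 10+2-2=10; pred: 12+2-4=10
Step 10: prey: 10+2-2=10; pred: 10+2-4=8
Step 11: prey: 10+2-1=11; pred: 8+1-3=6
Step 12: prey: 11+2-1=12; pred: 6+1-2=5
Step 13: prey: 12+2-1=13; pred: 5+1-2=4
Step 14: prey: 13+2-1=14; pred: 4+1-1=4
Step 15: prey: 14+2-1=15; pred: 4+1-1=4
No extinction within 15 steps

Answer: 16 both-alive 15 4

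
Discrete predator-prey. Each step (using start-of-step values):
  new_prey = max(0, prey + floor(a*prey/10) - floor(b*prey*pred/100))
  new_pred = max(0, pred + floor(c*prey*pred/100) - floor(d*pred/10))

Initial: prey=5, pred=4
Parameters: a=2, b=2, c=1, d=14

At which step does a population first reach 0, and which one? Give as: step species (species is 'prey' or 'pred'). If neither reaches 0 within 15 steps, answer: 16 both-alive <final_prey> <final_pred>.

Step 1: prey: 5+1-0=6; pred: 4+0-5=0
First extinction: pred at step 1

Answer: 1 pred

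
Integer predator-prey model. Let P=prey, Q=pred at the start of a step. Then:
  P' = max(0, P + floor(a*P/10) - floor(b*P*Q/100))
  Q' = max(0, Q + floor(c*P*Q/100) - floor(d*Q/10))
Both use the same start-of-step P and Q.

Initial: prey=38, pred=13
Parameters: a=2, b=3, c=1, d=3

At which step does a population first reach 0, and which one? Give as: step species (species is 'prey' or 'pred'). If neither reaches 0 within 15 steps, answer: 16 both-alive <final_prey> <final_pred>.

Answer: 16 both-alive 21 3

Derivation:
Step 1: prey: 38+7-14=31; pred: 13+4-3=14
Step 2: prey: 31+6-13=24; pred: 14+4-4=14
Step 3: prey: 24+4-10=18; pred: 14+3-4=13
Step 4: prey: 18+3-7=14; pred: 13+2-3=12
Step 5: prey: 14+2-5=11; pred: 12+1-3=10
Step 6: prey: 11+2-3=10; pred: 10+1-3=8
Step 7: prey: 10+2-2=10; pred: 8+0-2=6
Step 8: prey: 10+2-1=11; pred: 6+0-1=5
Step 9: prey: 11+2-1=12; pred: 5+0-1=4
Step 10: prey: 12+2-1=13; pred: 4+0-1=3
Step 11: prey: 13+2-1=14; pred: 3+0-0=3
Step 12: prey: 14+2-1=15; pred: 3+0-0=3
Step 13: prey: 15+3-1=17; pred: 3+0-0=3
Step 14: prey: 17+3-1=19; pred: 3+0-0=3
Step 15: prey: 19+3-1=21; pred: 3+0-0=3
No extinction within 15 steps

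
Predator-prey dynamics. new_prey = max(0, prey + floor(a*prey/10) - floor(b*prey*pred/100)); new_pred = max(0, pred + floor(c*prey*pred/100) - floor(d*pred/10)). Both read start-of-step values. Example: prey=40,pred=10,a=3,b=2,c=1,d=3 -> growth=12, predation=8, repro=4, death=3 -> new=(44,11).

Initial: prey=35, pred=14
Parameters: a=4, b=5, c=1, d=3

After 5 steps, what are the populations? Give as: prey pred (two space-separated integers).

Answer: 10 8

Derivation:
Step 1: prey: 35+14-24=25; pred: 14+4-4=14
Step 2: prey: 25+10-17=18; pred: 14+3-4=13
Step 3: prey: 18+7-11=14; pred: 13+2-3=12
Step 4: prey: 14+5-8=11; pred: 12+1-3=10
Step 5: prey: 11+4-5=10; pred: 10+1-3=8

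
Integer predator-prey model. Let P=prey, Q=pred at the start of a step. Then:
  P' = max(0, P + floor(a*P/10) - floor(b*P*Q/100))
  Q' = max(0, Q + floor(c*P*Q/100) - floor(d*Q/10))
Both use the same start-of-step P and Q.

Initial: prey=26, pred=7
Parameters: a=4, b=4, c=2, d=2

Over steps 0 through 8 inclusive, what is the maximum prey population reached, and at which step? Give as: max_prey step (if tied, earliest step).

Answer: 30 2

Derivation:
Step 1: prey: 26+10-7=29; pred: 7+3-1=9
Step 2: prey: 29+11-10=30; pred: 9+5-1=13
Step 3: prey: 30+12-15=27; pred: 13+7-2=18
Step 4: prey: 27+10-19=18; pred: 18+9-3=24
Step 5: prey: 18+7-17=8; pred: 24+8-4=28
Step 6: prey: 8+3-8=3; pred: 28+4-5=27
Step 7: prey: 3+1-3=1; pred: 27+1-5=23
Step 8: prey: 1+0-0=1; pred: 23+0-4=19
Max prey = 30 at step 2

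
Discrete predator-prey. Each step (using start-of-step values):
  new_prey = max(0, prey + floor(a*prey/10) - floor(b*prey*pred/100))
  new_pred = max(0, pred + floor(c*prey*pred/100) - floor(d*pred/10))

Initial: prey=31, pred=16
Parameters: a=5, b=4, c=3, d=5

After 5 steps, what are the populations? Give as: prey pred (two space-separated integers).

Step 1: prey: 31+15-19=27; pred: 16+14-8=22
Step 2: prey: 27+13-23=17; pred: 22+17-11=28
Step 3: prey: 17+8-19=6; pred: 28+14-14=28
Step 4: prey: 6+3-6=3; pred: 28+5-14=19
Step 5: prey: 3+1-2=2; pred: 19+1-9=11

Answer: 2 11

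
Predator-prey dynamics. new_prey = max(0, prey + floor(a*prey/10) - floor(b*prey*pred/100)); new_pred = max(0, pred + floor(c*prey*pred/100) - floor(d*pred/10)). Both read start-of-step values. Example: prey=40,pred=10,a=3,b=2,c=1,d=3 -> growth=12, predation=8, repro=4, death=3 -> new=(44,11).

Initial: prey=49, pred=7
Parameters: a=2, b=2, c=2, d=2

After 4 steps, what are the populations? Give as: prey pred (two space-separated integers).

Step 1: prey: 49+9-6=52; pred: 7+6-1=12
Step 2: prey: 52+10-12=50; pred: 12+12-2=22
Step 3: prey: 50+10-22=38; pred: 22+22-4=40
Step 4: prey: 38+7-30=15; pred: 40+30-8=62

Answer: 15 62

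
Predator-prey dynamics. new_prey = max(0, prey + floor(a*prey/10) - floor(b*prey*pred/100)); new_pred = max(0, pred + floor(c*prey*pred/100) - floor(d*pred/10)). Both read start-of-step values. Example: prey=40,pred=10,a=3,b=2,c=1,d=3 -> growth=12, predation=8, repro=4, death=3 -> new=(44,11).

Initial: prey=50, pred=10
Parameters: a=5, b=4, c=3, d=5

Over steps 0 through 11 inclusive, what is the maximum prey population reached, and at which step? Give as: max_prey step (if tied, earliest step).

Answer: 55 1

Derivation:
Step 1: prey: 50+25-20=55; pred: 10+15-5=20
Step 2: prey: 55+27-44=38; pred: 20+33-10=43
Step 3: prey: 38+19-65=0; pred: 43+49-21=71
Step 4: prey: 0+0-0=0; pred: 71+0-35=36
Step 5: prey: 0+0-0=0; pred: 36+0-18=18
Step 6: prey: 0+0-0=0; pred: 18+0-9=9
Step 7: prey: 0+0-0=0; pred: 9+0-4=5
Step 8: prey: 0+0-0=0; pred: 5+0-2=3
Step 9: prey: 0+0-0=0; pred: 3+0-1=2
Step 10: prey: 0+0-0=0; pred: 2+0-1=1
Step 11: prey: 0+0-0=0; pred: 1+0-0=1
Max prey = 55 at step 1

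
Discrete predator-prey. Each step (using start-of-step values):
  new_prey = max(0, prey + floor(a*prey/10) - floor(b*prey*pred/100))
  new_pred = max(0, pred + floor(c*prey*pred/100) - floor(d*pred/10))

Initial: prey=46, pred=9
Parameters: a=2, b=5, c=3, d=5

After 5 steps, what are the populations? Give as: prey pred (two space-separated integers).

Answer: 0 6

Derivation:
Step 1: prey: 46+9-20=35; pred: 9+12-4=17
Step 2: prey: 35+7-29=13; pred: 17+17-8=26
Step 3: prey: 13+2-16=0; pred: 26+10-13=23
Step 4: prey: 0+0-0=0; pred: 23+0-11=12
Step 5: prey: 0+0-0=0; pred: 12+0-6=6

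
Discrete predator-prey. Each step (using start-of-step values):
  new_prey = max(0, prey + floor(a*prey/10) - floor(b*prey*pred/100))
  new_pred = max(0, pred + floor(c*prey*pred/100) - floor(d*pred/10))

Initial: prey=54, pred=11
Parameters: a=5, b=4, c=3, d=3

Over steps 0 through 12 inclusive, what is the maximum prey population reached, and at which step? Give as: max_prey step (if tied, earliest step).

Step 1: prey: 54+27-23=58; pred: 11+17-3=25
Step 2: prey: 58+29-58=29; pred: 25+43-7=61
Step 3: prey: 29+14-70=0; pred: 61+53-18=96
Step 4: prey: 0+0-0=0; pred: 96+0-28=68
Step 5: prey: 0+0-0=0; pred: 68+0-20=48
Step 6: prey: 0+0-0=0; pred: 48+0-14=34
Step 7: prey: 0+0-0=0; pred: 34+0-10=24
Step 8: prey: 0+0-0=0; pred: 24+0-7=17
Step 9: prey: 0+0-0=0; pred: 17+0-5=12
Step 10: prey: 0+0-0=0; pred: 12+0-3=9
Step 11: prey: 0+0-0=0; pred: 9+0-2=7
Step 12: prey: 0+0-0=0; pred: 7+0-2=5
Max prey = 58 at step 1

Answer: 58 1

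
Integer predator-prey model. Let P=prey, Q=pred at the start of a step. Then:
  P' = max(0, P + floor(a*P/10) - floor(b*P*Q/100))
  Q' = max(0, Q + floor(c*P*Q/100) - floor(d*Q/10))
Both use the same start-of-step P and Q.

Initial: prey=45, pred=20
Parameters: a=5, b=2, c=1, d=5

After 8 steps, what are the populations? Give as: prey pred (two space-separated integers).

Answer: 48 43

Derivation:
Step 1: prey: 45+22-18=49; pred: 20+9-10=19
Step 2: prey: 49+24-18=55; pred: 19+9-9=19
Step 3: prey: 55+27-20=62; pred: 19+10-9=20
Step 4: prey: 62+31-24=69; pred: 20+12-10=22
Step 5: prey: 69+34-30=73; pred: 22+15-11=26
Step 6: prey: 73+36-37=72; pred: 26+18-13=31
Step 7: prey: 72+36-44=64; pred: 31+22-15=38
Step 8: prey: 64+32-48=48; pred: 38+24-19=43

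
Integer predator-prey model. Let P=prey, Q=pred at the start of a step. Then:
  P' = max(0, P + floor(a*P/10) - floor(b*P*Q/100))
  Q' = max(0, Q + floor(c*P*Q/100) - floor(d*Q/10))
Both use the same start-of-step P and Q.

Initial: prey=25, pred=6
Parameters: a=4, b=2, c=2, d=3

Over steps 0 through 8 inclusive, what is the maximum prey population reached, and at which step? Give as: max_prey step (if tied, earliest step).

Answer: 50 4

Derivation:
Step 1: prey: 25+10-3=32; pred: 6+3-1=8
Step 2: prey: 32+12-5=39; pred: 8+5-2=11
Step 3: prey: 39+15-8=46; pred: 11+8-3=16
Step 4: prey: 46+18-14=50; pred: 16+14-4=26
Step 5: prey: 50+20-26=44; pred: 26+26-7=45
Step 6: prey: 44+17-39=22; pred: 45+39-13=71
Step 7: prey: 22+8-31=0; pred: 71+31-21=81
Step 8: prey: 0+0-0=0; pred: 81+0-24=57
Max prey = 50 at step 4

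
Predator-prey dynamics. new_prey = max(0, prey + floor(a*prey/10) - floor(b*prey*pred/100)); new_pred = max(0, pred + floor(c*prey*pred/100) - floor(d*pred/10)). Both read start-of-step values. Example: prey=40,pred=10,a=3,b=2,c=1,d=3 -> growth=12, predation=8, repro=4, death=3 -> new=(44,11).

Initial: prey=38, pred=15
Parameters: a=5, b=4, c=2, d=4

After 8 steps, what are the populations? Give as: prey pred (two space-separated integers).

Step 1: prey: 38+19-22=35; pred: 15+11-6=20
Step 2: prey: 35+17-28=24; pred: 20+14-8=26
Step 3: prey: 24+12-24=12; pred: 26+12-10=28
Step 4: prey: 12+6-13=5; pred: 28+6-11=23
Step 5: prey: 5+2-4=3; pred: 23+2-9=16
Step 6: prey: 3+1-1=3; pred: 16+0-6=10
Step 7: prey: 3+1-1=3; pred: 10+0-4=6
Step 8: prey: 3+1-0=4; pred: 6+0-2=4

Answer: 4 4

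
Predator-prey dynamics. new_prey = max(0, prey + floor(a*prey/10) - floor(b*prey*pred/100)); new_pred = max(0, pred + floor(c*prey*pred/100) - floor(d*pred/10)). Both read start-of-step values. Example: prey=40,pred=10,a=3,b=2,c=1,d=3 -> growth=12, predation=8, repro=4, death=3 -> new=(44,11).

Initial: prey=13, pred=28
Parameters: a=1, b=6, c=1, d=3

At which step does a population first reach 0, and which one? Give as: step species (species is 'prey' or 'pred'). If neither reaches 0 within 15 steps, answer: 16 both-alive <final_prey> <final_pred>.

Step 1: prey: 13+1-21=0; pred: 28+3-8=23
First extinction: prey at step 1

Answer: 1 prey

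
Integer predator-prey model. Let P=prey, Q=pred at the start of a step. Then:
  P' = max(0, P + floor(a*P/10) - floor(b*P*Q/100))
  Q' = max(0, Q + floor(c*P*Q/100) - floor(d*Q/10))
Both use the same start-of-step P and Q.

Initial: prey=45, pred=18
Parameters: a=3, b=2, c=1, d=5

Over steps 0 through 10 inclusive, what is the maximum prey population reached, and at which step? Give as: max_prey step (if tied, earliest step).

Answer: 76 10

Derivation:
Step 1: prey: 45+13-16=42; pred: 18+8-9=17
Step 2: prey: 42+12-14=40; pred: 17+7-8=16
Step 3: prey: 40+12-12=40; pred: 16+6-8=14
Step 4: prey: 40+12-11=41; pred: 14+5-7=12
Step 5: prey: 41+12-9=44; pred: 12+4-6=10
Step 6: prey: 44+13-8=49; pred: 10+4-5=9
Step 7: prey: 49+14-8=55; pred: 9+4-4=9
Step 8: prey: 55+16-9=62; pred: 9+4-4=9
Step 9: prey: 62+18-11=69; pred: 9+5-4=10
Step 10: prey: 69+20-13=76; pred: 10+6-5=11
Max prey = 76 at step 10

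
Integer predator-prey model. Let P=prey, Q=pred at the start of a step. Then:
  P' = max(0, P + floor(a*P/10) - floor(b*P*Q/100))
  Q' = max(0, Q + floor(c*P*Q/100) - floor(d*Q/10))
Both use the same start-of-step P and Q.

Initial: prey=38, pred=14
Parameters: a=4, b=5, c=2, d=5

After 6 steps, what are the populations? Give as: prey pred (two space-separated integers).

Step 1: prey: 38+15-26=27; pred: 14+10-7=17
Step 2: prey: 27+10-22=15; pred: 17+9-8=18
Step 3: prey: 15+6-13=8; pred: 18+5-9=14
Step 4: prey: 8+3-5=6; pred: 14+2-7=9
Step 5: prey: 6+2-2=6; pred: 9+1-4=6
Step 6: prey: 6+2-1=7; pred: 6+0-3=3

Answer: 7 3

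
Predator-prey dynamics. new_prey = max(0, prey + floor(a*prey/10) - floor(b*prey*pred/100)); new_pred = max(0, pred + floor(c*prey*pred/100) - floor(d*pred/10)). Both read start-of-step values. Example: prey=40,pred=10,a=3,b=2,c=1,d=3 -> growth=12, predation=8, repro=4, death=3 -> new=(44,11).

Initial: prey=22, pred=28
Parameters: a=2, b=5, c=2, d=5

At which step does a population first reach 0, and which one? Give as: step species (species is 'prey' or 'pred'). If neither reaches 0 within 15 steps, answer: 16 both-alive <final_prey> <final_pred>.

Step 1: prey: 22+4-30=0; pred: 28+12-14=26
First extinction: prey at step 1

Answer: 1 prey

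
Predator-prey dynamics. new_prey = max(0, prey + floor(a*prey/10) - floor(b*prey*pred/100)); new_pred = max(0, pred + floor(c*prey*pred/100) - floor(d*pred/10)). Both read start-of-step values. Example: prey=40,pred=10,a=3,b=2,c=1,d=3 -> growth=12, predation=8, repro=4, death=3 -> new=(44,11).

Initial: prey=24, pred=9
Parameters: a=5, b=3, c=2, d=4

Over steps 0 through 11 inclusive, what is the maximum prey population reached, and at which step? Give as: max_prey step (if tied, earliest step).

Answer: 43 4

Derivation:
Step 1: prey: 24+12-6=30; pred: 9+4-3=10
Step 2: prey: 30+15-9=36; pred: 10+6-4=12
Step 3: prey: 36+18-12=42; pred: 12+8-4=16
Step 4: prey: 42+21-20=43; pred: 16+13-6=23
Step 5: prey: 43+21-29=35; pred: 23+19-9=33
Step 6: prey: 35+17-34=18; pred: 33+23-13=43
Step 7: prey: 18+9-23=4; pred: 43+15-17=41
Step 8: prey: 4+2-4=2; pred: 41+3-16=28
Step 9: prey: 2+1-1=2; pred: 28+1-11=18
Step 10: prey: 2+1-1=2; pred: 18+0-7=11
Step 11: prey: 2+1-0=3; pred: 11+0-4=7
Max prey = 43 at step 4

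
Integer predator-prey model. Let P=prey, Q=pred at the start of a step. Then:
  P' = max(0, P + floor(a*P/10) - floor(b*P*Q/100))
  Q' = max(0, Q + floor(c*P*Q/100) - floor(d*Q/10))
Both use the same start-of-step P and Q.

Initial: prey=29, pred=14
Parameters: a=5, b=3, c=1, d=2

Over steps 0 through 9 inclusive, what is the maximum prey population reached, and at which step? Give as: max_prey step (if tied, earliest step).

Step 1: prey: 29+14-12=31; pred: 14+4-2=16
Step 2: prey: 31+15-14=32; pred: 16+4-3=17
Step 3: prey: 32+16-16=32; pred: 17+5-3=19
Step 4: prey: 32+16-18=30; pred: 19+6-3=22
Step 5: prey: 30+15-19=26; pred: 22+6-4=24
Step 6: prey: 26+13-18=21; pred: 24+6-4=26
Step 7: prey: 21+10-16=15; pred: 26+5-5=26
Step 8: prey: 15+7-11=11; pred: 26+3-5=24
Step 9: prey: 11+5-7=9; pred: 24+2-4=22
Max prey = 32 at step 2

Answer: 32 2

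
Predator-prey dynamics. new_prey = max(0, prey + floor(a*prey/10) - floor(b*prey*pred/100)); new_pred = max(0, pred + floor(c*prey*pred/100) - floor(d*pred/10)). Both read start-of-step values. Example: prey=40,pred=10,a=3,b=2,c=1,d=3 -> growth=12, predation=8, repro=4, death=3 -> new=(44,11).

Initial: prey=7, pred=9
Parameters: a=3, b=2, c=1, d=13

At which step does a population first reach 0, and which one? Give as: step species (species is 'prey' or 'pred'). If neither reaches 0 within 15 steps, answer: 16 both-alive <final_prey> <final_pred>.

Answer: 1 pred

Derivation:
Step 1: prey: 7+2-1=8; pred: 9+0-11=0
First extinction: pred at step 1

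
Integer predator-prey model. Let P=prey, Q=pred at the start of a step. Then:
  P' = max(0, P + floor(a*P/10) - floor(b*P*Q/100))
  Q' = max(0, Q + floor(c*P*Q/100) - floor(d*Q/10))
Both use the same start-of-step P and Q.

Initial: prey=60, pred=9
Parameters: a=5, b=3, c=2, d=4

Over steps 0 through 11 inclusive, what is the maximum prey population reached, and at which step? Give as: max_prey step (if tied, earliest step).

Step 1: prey: 60+30-16=74; pred: 9+10-3=16
Step 2: prey: 74+37-35=76; pred: 16+23-6=33
Step 3: prey: 76+38-75=39; pred: 33+50-13=70
Step 4: prey: 39+19-81=0; pred: 70+54-28=96
Step 5: prey: 0+0-0=0; pred: 96+0-38=58
Step 6: prey: 0+0-0=0; pred: 58+0-23=35
Step 7: prey: 0+0-0=0; pred: 35+0-14=21
Step 8: prey: 0+0-0=0; pred: 21+0-8=13
Step 9: prey: 0+0-0=0; pred: 13+0-5=8
Step 10: prey: 0+0-0=0; pred: 8+0-3=5
Step 11: prey: 0+0-0=0; pred: 5+0-2=3
Max prey = 76 at step 2

Answer: 76 2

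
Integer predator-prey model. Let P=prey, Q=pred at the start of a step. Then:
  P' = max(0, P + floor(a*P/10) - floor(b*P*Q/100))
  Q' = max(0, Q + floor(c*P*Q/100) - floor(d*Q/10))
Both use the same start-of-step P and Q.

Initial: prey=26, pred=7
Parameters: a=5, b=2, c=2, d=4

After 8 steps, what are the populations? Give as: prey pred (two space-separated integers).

Step 1: prey: 26+13-3=36; pred: 7+3-2=8
Step 2: prey: 36+18-5=49; pred: 8+5-3=10
Step 3: prey: 49+24-9=64; pred: 10+9-4=15
Step 4: prey: 64+32-19=77; pred: 15+19-6=28
Step 5: prey: 77+38-43=72; pred: 28+43-11=60
Step 6: prey: 72+36-86=22; pred: 60+86-24=122
Step 7: prey: 22+11-53=0; pred: 122+53-48=127
Step 8: prey: 0+0-0=0; pred: 127+0-50=77

Answer: 0 77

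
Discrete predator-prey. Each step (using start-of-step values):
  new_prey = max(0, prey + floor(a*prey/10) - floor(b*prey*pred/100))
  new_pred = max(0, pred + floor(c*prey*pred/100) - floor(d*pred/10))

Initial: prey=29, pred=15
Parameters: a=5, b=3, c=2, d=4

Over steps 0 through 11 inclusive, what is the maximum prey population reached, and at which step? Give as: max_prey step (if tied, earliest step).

Answer: 30 1

Derivation:
Step 1: prey: 29+14-13=30; pred: 15+8-6=17
Step 2: prey: 30+15-15=30; pred: 17+10-6=21
Step 3: prey: 30+15-18=27; pred: 21+12-8=25
Step 4: prey: 27+13-20=20; pred: 25+13-10=28
Step 5: prey: 20+10-16=14; pred: 28+11-11=28
Step 6: prey: 14+7-11=10; pred: 28+7-11=24
Step 7: prey: 10+5-7=8; pred: 24+4-9=19
Step 8: prey: 8+4-4=8; pred: 19+3-7=15
Step 9: prey: 8+4-3=9; pred: 15+2-6=11
Step 10: prey: 9+4-2=11; pred: 11+1-4=8
Step 11: prey: 11+5-2=14; pred: 8+1-3=6
Max prey = 30 at step 1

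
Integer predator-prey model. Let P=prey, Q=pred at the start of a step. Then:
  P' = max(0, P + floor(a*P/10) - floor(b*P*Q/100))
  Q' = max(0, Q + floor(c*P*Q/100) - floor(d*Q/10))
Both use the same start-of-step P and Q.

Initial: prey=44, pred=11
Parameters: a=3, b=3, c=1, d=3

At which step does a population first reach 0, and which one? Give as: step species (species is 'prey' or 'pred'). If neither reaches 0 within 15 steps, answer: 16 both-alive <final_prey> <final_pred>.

Step 1: prey: 44+13-14=43; pred: 11+4-3=12
Step 2: prey: 43+12-15=40; pred: 12+5-3=14
Step 3: prey: 40+12-16=36; pred: 14+5-4=15
Step 4: prey: 36+10-16=30; pred: 15+5-4=16
Step 5: prey: 30+9-14=25; pred: 16+4-4=16
Step 6: prey: 25+7-12=20; pred: 16+4-4=16
Step 7: prey: 20+6-9=17; pred: 16+3-4=15
Step 8: prey: 17+5-7=15; pred: 15+2-4=13
Step 9: prey: 15+4-5=14; pred: 13+1-3=11
Step 10: prey: 14+4-4=14; pred: 11+1-3=9
Step 11: prey: 14+4-3=15; pred: 9+1-2=8
Step 12: prey: 15+4-3=16; pred: 8+1-2=7
Step 13: prey: 16+4-3=17; pred: 7+1-2=6
Step 14: prey: 17+5-3=19; pred: 6+1-1=6
Step 15: prey: 19+5-3=21; pred: 6+1-1=6
No extinction within 15 steps

Answer: 16 both-alive 21 6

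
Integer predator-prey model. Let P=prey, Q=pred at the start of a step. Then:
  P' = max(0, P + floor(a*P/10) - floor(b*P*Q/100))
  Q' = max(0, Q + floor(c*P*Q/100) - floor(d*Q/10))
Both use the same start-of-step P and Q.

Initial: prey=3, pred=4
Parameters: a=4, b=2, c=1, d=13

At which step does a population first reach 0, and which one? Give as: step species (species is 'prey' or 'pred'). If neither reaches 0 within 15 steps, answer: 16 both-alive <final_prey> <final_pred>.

Step 1: prey: 3+1-0=4; pred: 4+0-5=0
First extinction: pred at step 1

Answer: 1 pred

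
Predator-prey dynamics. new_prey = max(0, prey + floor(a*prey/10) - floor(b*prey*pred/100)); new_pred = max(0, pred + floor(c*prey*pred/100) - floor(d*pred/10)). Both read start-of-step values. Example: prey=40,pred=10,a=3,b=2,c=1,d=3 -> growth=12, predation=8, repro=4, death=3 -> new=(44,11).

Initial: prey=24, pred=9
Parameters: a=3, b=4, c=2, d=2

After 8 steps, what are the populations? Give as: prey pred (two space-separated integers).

Answer: 2 10

Derivation:
Step 1: prey: 24+7-8=23; pred: 9+4-1=12
Step 2: prey: 23+6-11=18; pred: 12+5-2=15
Step 3: prey: 18+5-10=13; pred: 15+5-3=17
Step 4: prey: 13+3-8=8; pred: 17+4-3=18
Step 5: prey: 8+2-5=5; pred: 18+2-3=17
Step 6: prey: 5+1-3=3; pred: 17+1-3=15
Step 7: prey: 3+0-1=2; pred: 15+0-3=12
Step 8: prey: 2+0-0=2; pred: 12+0-2=10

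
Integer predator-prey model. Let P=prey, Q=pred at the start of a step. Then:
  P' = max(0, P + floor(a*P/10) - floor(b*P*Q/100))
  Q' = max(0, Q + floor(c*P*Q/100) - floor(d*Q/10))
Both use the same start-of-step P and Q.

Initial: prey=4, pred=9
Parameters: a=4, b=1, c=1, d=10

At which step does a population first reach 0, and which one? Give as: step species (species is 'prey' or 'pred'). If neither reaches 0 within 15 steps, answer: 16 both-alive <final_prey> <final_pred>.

Step 1: prey: 4+1-0=5; pred: 9+0-9=0
First extinction: pred at step 1

Answer: 1 pred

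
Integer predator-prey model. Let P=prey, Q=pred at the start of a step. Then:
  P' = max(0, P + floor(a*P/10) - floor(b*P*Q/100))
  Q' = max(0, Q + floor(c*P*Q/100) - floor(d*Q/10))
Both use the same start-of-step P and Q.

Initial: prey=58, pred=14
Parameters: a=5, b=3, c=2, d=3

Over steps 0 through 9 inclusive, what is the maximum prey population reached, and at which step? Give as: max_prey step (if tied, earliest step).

Step 1: prey: 58+29-24=63; pred: 14+16-4=26
Step 2: prey: 63+31-49=45; pred: 26+32-7=51
Step 3: prey: 45+22-68=0; pred: 51+45-15=81
Step 4: prey: 0+0-0=0; pred: 81+0-24=57
Step 5: prey: 0+0-0=0; pred: 57+0-17=40
Step 6: prey: 0+0-0=0; pred: 40+0-12=28
Step 7: prey: 0+0-0=0; pred: 28+0-8=20
Step 8: prey: 0+0-0=0; pred: 20+0-6=14
Step 9: prey: 0+0-0=0; pred: 14+0-4=10
Max prey = 63 at step 1

Answer: 63 1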